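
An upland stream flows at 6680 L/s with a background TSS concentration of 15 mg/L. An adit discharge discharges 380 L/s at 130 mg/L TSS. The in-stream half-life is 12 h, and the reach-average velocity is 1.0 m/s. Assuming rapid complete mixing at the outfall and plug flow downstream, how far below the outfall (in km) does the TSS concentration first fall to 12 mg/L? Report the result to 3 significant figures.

Mixed concentration C = ΣQC/ΣQ = (6680·15.00 + 380.0·130.0) / 7060 = 149600/7060 = 21.19 mg/L.
Half-life 12 h → k = ln 2 / 12 = 0.05776 h⁻¹ = 1.386 d⁻¹.
Set 21.19·exp(−k·t) = 12 → t = ln(21.19/12)/k = 35440 s = 9.844 h.
Distance = v·t = 1.0·35440 = 35440 m = 35.44 km.

35.4 km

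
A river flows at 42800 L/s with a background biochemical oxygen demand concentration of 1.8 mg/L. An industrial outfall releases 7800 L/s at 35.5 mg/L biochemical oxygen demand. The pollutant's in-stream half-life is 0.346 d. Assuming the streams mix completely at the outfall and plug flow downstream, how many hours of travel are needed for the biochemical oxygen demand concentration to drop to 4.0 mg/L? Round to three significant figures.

6.70 h

After mixing, C = (42800·1.800 + 7800·35.50) / 50600 = 353900/50600 = 6.995 mg/L.
Half-life 0.346 d → k = ln 2 / 0.346 = 2.003 d⁻¹.
6.995·exp(−k·t) = 4.0 → t = ln(6.995/4.0)/k = 24100 s = 6.695 h.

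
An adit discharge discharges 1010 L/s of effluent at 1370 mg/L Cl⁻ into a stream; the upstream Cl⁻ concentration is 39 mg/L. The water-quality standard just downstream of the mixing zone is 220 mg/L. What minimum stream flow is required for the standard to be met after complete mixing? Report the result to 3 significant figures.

6420 L/s

Set C_mix = 220: (Q·39.00 + 1010·1370) / (Q + 1010) = 220
→ Q = 1010·(1370 − 220)/(220 − 39.00) = 6417 L/s.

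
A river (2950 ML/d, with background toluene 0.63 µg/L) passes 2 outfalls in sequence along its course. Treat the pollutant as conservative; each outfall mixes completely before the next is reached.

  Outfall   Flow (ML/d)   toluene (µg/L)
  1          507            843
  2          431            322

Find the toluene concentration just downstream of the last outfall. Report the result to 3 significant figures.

146 µg/L

Outfall 1: combined Q = 3457 ML/d; C = (2950·0.6300 + 507.0·843.0)/3457 = 124.2 µg/L.
Outfall 2: combined Q = 3888 ML/d; C = (3457·124.2 + 431.0·322.0)/3888 = 146.1 µg/L.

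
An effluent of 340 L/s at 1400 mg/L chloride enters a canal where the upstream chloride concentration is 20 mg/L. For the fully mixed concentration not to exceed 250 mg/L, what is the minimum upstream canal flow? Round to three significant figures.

Set C_mix = 250: (Q·20.00 + 340.0·1400) / (Q + 340.0) = 250
→ Q = 340.0·(1400 − 250)/(250 − 20.00) = 1700 L/s.

1700 L/s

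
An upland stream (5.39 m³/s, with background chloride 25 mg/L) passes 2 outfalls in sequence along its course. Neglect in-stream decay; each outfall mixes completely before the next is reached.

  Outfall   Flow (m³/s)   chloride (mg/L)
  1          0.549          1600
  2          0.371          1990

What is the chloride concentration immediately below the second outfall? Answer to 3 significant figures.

After outfall 1: Q = 5.390 + 0.5490 = 5.939 m³/s; C = (5.390·25.00 + 0.5490·1600)/5.939 = 170.6 mg/L.
After outfall 2: Q = 5.939 + 0.3710 = 6.310 m³/s; C = (5.939·170.6 + 0.3710·1990)/6.310 = 277.6 mg/L.

278 mg/L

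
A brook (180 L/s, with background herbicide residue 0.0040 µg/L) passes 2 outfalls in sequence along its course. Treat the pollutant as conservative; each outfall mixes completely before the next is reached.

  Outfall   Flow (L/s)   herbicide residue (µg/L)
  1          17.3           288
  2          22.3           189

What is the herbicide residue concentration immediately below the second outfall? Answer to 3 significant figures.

Outfall 1: combined Q = 197.3 L/s; C = (180.0·0.004000 + 17.30·288.0)/197.3 = 25.26 µg/L.
Outfall 2: combined Q = 219.6 L/s; C = (197.3·25.26 + 22.30·189.0)/219.6 = 41.88 µg/L.

41.9 µg/L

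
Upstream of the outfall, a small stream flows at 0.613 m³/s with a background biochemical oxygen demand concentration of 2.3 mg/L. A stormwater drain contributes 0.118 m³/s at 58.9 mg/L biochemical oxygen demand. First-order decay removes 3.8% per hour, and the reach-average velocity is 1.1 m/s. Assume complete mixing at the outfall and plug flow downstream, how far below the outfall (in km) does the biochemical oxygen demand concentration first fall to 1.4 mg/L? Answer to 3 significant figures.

215 km

Flow-weighted average: C = (0.6130·2.300 + 0.1180·58.90) / 0.7310 = 8.360/0.7310 = 11.44 mg/L.
3.8%/h lost → k = −ln(1 − 0.038) = 0.03874 h⁻¹.
Set 11.44·exp(−k·t) = 1.4 → t = ln(11.44/1.4)/k = 195200 s = 54.22 h.
Distance = v·t = 1.1·195200 = 214700 m = 214.7 km.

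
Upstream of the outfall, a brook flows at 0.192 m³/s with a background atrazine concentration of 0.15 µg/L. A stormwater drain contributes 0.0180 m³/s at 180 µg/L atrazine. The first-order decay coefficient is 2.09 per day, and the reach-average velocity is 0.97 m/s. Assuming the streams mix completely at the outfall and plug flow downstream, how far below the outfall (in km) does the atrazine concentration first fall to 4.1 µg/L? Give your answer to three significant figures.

53.5 km

Mass balance: C = (0.1920·0.1500 + 0.01800·180.0) / 0.2100 = 3.269/0.2100 = 15.57 µg/L.
Set 15.57·exp(−k·t) = 4.1 → t = ln(15.57/4.1)/k = 55150 s = 15.32 h.
Distance = v·t = 0.97·55150 = 53500 m = 53.50 km.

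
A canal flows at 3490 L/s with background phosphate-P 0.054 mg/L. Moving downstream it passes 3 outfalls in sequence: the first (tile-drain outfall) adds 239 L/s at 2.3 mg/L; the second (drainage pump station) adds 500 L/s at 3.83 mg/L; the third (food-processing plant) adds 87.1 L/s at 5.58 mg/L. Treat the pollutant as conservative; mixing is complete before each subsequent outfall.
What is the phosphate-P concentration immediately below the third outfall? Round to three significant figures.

0.727 mg/L

Below outfall 1: Q → 3729 L/s, C = (3490·0.05400 + 239.0·2.300)/3729 = 0.1980 mg/L.
Below outfall 2: Q → 4229 L/s, C = (3729·0.1980 + 500.0·3.830)/4229 = 0.6274 mg/L.
Below outfall 3: Q → 4316 L/s, C = (4229·0.6274 + 87.10·5.580)/4316 = 0.7273 mg/L.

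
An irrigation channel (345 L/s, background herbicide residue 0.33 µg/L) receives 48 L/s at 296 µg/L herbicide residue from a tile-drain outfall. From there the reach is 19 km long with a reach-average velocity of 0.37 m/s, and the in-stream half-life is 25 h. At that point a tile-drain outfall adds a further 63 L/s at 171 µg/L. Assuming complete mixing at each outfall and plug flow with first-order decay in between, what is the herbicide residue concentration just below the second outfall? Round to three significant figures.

After mixing, C = (345.0·0.3300 + 48.00·296.0) / 393.0 = 14320/393.0 = 36.44 µg/L; combined flow 393.0 L/s.
Travel time t = 19·1000 / 0.37 = 51350 s = 14.26 h.
Half-life 25 h → k = ln 2 / 25 = 0.02773 h⁻¹ = 0.6654 d⁻¹.
Applying C = C₀e^(−kt): 36.44 × 0.6734 = 24.54 µg/L.
At the second outfall, C = (393.0·24.54 + 63.00·171.0) / (393.0 + 63.00) = 44.77 µg/L.

44.8 µg/L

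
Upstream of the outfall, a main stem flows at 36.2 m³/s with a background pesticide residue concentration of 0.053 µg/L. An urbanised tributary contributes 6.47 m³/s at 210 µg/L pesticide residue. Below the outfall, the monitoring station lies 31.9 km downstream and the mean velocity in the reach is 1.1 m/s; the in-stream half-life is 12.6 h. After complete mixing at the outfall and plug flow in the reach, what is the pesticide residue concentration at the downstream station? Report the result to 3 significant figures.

Mixed concentration C = ΣQC/ΣQ = (36.20·0.05300 + 6.470·210.0) / 42.67 = 1361/42.67 = 31.89 µg/L.
Travel time t = 31.9·1000 / 1.1 = 29000 s = 8.056 h.
Half-life 12.6 h → k = ln 2 / 12.6 = 0.05501 h⁻¹ = 1.320 d⁻¹.
Decay over the reach: 31.89·exp(−kt) = 31.89·0.6420 = 20.47 µg/L.

20.5 µg/L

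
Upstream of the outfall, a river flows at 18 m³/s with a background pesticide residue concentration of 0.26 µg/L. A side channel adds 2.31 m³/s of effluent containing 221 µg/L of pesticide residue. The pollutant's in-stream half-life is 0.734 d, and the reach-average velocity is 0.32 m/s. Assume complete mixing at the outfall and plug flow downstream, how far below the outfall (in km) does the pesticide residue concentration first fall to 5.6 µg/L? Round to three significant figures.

44.2 km

Mixed concentration C = ΣQC/ΣQ = (18.00·0.2600 + 2.310·221.0) / 20.31 = 515.2/20.31 = 25.37 µg/L.
Half-life 0.734 d → k = ln 2 / 0.734 = 0.9443 d⁻¹.
Set 25.37·exp(−k·t) = 5.6 → t = ln(25.37/5.6)/k = 138200 s = 38.39 h.
Distance = v·t = 0.32·138200 = 44230 m = 44.23 km.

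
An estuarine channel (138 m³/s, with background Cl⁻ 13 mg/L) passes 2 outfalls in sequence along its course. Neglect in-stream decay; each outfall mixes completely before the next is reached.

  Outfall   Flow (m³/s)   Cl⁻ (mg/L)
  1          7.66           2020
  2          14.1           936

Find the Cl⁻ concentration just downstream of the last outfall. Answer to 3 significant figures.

Outfall 1: combined Q = 145.7 m³/s; C = (138.0·13.00 + 7.660·2020)/145.7 = 118.5 mg/L.
Outfall 2: combined Q = 159.8 m³/s; C = (145.7·118.5 + 14.10·936.0)/159.8 = 190.7 mg/L.

191 mg/L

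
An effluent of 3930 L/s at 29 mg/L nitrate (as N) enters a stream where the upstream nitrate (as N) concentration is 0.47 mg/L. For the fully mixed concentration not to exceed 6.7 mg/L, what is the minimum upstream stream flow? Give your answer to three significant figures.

14100 L/s

Set C_mix = 6.7: (Q·0.4700 + 3930·29.00) / (Q + 3930) = 6.7
→ Q = 3930·(29.00 − 6.7)/(6.7 − 0.4700) = 14070 L/s.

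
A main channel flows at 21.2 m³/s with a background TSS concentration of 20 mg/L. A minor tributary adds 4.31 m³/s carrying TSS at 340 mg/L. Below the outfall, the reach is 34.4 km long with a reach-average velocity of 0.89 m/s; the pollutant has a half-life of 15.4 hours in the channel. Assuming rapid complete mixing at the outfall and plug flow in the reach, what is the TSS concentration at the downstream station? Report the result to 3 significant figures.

Flow-weighted average: C = (21.20·20.00 + 4.310·340.0) / 25.51 = 1889/25.51 = 74.07 mg/L.
Travel time t = 34.4·1000 / 0.89 = 38650 s = 10.74 h.
Half-life 15.4 h → k = ln 2 / 15.4 = 0.04501 h⁻¹ = 1.080 d⁻¹.
Applying C = C₀e^(−kt): 74.07 × 0.6168 = 45.68 mg/L.

45.7 mg/L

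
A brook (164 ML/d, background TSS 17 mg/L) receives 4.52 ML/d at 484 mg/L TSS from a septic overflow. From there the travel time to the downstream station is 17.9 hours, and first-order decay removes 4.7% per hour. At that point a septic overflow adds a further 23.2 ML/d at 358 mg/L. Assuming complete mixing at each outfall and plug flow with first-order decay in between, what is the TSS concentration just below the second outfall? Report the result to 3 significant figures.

54.3 mg/L

Flow-weighted average: C = (164.0·17.00 + 4.520·484.0) / 168.5 = 4976/168.5 = 29.53 mg/L; combined flow 168.5 ML/d.
4.7%/h lost → k = −ln(1 − 0.047) = 0.04814 h⁻¹.
First-order decay: C = 29.53·exp(−k·t) = 29.53·0.4224 = 12.47 mg/L.
At the second outfall, C = (168.5·12.47 + 23.20·358.0) / (168.5 + 23.20) = 54.28 mg/L.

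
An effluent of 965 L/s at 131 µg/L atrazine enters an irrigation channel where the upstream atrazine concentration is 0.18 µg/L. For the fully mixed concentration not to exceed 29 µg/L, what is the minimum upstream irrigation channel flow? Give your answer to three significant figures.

Set C_mix = 29: (Q·0.1800 + 965.0·131.0) / (Q + 965.0) = 29
→ Q = 965.0·(131.0 − 29)/(29 − 0.1800) = 3415 L/s.

3420 L/s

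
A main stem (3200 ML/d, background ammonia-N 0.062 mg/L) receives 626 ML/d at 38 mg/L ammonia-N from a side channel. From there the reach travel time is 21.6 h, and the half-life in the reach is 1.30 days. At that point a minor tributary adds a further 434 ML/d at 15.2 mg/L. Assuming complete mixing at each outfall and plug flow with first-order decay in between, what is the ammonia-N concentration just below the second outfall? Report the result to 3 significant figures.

Mixed concentration C = ΣQC/ΣQ = (3200·0.06200 + 626.0·38.00) / 3826 = 23990/3826 = 6.269 mg/L; combined flow 3826 ML/d.
Half-life 1.30 d → k = ln 2 / 1.30 = 0.5332 d⁻¹.
Decay over the reach: 6.269·exp(−kt) = 6.269·0.6189 = 3.880 mg/L.
At the second outfall, C = (3826·3.880 + 434.0·15.20) / (3826 + 434.0) = 5.033 mg/L.

5.03 mg/L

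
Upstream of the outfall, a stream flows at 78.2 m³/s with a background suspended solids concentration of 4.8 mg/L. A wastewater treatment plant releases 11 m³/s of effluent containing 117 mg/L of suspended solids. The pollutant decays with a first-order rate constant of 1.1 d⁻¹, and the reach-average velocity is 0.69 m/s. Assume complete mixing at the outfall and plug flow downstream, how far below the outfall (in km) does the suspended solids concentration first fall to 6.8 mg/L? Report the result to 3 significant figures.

Mass balance: C = (78.20·4.800 + 11.00·117.0) / 89.20 = 1662/89.20 = 18.64 mg/L.
Set 18.64·exp(−k·t) = 6.8 → t = ln(18.64/6.8)/k = 79190 s = 22.00 h.
Distance = v·t = 0.69·79190 = 54640 m = 54.64 km.

54.6 km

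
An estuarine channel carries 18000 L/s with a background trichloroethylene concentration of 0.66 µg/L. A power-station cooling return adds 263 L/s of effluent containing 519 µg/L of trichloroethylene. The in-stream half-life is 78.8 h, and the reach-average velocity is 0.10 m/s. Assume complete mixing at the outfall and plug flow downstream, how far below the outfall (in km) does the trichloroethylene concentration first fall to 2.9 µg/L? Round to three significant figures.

42.2 km

Flow-weighted average: C = (18000·0.6600 + 263.0·519.0) / 18260 = 148400/18260 = 8.124 µg/L.
Half-life 78.8 h → k = ln 2 / 78.8 = 0.008796 h⁻¹ = 0.2111 d⁻¹.
Set 8.124·exp(−k·t) = 2.9 → t = ln(8.124/2.9)/k = 421600 s = 117.1 h.
Distance = v·t = 0.10·421600 = 42160 m = 42.16 km.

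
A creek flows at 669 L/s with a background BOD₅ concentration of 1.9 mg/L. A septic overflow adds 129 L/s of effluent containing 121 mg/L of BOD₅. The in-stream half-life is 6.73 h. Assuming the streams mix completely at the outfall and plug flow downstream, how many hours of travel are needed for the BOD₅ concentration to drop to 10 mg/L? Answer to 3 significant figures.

Mixed concentration C = ΣQC/ΣQ = (669.0·1.900 + 129.0·121.0) / 798.0 = 16880/798.0 = 21.15 mg/L.
Half-life 6.73 h → k = ln 2 / 6.73 = 0.1030 h⁻¹ = 2.472 d⁻¹.
21.15·exp(−k·t) = 10 → t = ln(21.15/10)/k = 26190 s = 7.274 h.

7.27 h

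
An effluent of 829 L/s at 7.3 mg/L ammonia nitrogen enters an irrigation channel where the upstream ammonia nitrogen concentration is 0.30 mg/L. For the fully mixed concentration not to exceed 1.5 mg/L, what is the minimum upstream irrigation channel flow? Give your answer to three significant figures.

Set C_mix = 1.5: (Q·0.3000 + 829.0·7.300) / (Q + 829.0) = 1.5
→ Q = 829.0·(7.300 − 1.5)/(1.5 − 0.3000) = 4007 L/s.

4010 L/s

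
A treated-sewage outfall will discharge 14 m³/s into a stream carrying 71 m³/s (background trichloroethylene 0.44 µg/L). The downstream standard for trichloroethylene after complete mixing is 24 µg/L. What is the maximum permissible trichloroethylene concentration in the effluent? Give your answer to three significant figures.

At the limit, (Qr·Cr + Qe·Cₑ)/(Qr + Qe) = 24:
Cₑ = (85.00·24 − 71.00·0.4400) / 14.00 = 143.5 µg/L.

143 µg/L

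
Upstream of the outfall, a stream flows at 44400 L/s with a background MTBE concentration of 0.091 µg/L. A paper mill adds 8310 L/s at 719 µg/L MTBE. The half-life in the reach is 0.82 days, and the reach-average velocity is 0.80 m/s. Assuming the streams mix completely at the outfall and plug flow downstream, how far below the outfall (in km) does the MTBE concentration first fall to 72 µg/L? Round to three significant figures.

37.2 km

Flow-weighted average: C = (44400·0.09100 + 8310·719.0) / 52710 = 5979000/52710 = 113.4 µg/L.
Half-life 0.82 d → k = ln 2 / 0.82 = 0.8453 d⁻¹.
Set 113.4·exp(−k·t) = 72 → t = ln(113.4/72)/k = 46460 s = 12.91 h.
Distance = v·t = 0.80·46460 = 37170 m = 37.17 km.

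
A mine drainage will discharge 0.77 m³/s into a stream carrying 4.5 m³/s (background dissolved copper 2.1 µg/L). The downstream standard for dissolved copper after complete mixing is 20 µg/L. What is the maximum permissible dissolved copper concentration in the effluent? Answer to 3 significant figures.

125 µg/L

At the limit, (Qr·Cr + Qe·Cₑ)/(Qr + Qe) = 20:
Cₑ = (5.270·20 − 4.500·2.100) / 0.7700 = 124.6 µg/L.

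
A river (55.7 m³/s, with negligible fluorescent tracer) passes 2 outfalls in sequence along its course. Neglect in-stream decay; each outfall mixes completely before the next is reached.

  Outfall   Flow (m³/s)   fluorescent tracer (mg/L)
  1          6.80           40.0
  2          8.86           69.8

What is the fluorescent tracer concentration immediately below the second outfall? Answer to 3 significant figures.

After outfall 1: Q = 55.70 + 6.800 = 62.50 m³/s; C = (55.70·0 + 6.800·40.00)/62.50 = 4.352 mg/L.
After outfall 2: Q = 62.50 + 8.860 = 71.36 m³/s; C = (62.50·4.352 + 8.860·69.80)/71.36 = 12.48 mg/L.

12.5 mg/L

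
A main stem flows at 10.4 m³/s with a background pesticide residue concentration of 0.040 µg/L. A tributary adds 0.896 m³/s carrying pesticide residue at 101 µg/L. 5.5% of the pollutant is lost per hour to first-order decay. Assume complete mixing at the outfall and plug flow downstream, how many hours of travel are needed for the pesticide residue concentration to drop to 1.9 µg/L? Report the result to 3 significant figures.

Mixed concentration C = ΣQC/ΣQ = (10.40·0.04000 + 0.8960·101.0) / 11.30 = 90.91/11.30 = 8.048 µg/L.
5.5%/h lost → k = −ln(1 − 0.055) = 0.05657 h⁻¹.
8.048·exp(−k·t) = 1.9 → t = ln(8.048/1.9)/k = 91870 s = 25.52 h.

25.5 h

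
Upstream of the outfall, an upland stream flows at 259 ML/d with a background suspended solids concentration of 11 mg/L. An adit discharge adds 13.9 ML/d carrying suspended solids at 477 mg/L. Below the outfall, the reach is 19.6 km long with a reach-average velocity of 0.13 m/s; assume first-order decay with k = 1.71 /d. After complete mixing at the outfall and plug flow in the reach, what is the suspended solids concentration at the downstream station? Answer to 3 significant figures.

1.76 mg/L

Conservation of mass: C = (259.0·11.00 + 13.90·477.0) / 272.9 = 9479/272.9 = 34.74 mg/L.
Travel time t = 19.6·1000 / 0.13 = 150800 s = 41.88 h.
After decay, C = 34.74 × e^(−kt) = 34.74 × 0.05059 = 1.757 mg/L.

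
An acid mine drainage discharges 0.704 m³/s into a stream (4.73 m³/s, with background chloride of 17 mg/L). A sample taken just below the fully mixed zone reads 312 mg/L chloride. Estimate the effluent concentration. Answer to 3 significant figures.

Mass balance: 4.730·17.00 + 0.7040·Cₑ = 5.434·312.0
→ Cₑ = (5.434·312.0 − 4.730·17.00) / 0.7040 = 2294 mg/L.

2290 mg/L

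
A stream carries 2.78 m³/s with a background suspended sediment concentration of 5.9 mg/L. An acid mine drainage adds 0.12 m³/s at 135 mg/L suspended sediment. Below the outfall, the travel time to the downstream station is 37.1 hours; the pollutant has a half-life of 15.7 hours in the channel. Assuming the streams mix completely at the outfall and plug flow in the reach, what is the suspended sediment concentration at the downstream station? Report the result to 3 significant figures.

After mixing, C = (2.780·5.900 + 0.1200·135.0) / 2.900 = 32.60/2.900 = 11.24 mg/L.
Half-life 15.7 h → k = ln 2 / 15.7 = 0.04415 h⁻¹ = 1.060 d⁻¹.
Applying C = C₀e^(−kt): 11.24 × 0.1944 = 2.185 mg/L.

2.19 mg/L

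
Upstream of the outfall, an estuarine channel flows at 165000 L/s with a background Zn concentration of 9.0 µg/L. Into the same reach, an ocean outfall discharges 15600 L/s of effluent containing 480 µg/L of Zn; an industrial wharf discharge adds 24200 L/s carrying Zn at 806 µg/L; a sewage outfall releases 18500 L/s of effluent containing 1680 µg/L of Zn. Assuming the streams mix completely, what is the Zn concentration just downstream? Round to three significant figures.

Conservation of mass: C = (165000·9.000 + 15600·480.0 + 24200·806.0 + 18500·1680) / 223300 = 59560000/223300 = 266.7 µg/L.

267 µg/L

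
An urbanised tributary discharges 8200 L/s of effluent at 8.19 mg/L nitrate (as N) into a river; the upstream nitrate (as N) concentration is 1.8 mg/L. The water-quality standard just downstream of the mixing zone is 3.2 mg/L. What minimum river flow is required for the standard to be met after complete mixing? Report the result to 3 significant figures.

Set C_mix = 3.2: (Q·1.800 + 8200·8.190) / (Q + 8200) = 3.2
→ Q = 8200·(8.190 − 3.2)/(3.2 − 1.800) = 29230 L/s.

29200 L/s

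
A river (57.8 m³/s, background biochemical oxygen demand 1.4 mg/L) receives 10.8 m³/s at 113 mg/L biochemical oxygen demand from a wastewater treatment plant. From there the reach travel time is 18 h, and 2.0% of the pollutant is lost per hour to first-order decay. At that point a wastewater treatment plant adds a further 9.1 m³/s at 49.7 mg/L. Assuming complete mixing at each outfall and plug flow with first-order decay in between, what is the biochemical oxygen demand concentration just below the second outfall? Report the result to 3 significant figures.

17.5 mg/L

Mixed concentration C = ΣQC/ΣQ = (57.80·1.400 + 10.80·113.0) / 68.60 = 1301/68.60 = 18.97 mg/L; combined flow 68.60 m³/s.
2.0%/h lost → k = −ln(1 − 0.02) = 0.02020 h⁻¹.
First-order decay: C = 18.97·exp(−k·t) = 18.97·0.6951 = 13.19 mg/L.
At the second outfall, C = (68.60·13.19 + 9.100·49.70) / (68.60 + 9.100) = 17.46 mg/L.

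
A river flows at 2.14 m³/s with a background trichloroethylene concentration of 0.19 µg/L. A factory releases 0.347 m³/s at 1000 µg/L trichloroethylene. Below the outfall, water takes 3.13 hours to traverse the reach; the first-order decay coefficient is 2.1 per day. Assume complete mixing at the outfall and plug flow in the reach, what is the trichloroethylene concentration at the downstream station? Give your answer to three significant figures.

106 µg/L

Mixed concentration C = ΣQC/ΣQ = (2.140·0.1900 + 0.3470·1000) / 2.487 = 347.4/2.487 = 139.7 µg/L.
After decay, C = 139.7 × e^(−kt) = 139.7 × 0.7604 = 106.2 µg/L.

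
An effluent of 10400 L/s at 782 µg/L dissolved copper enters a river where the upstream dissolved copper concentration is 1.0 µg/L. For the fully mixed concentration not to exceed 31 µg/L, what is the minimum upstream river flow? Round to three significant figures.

Set C_mix = 31: (Q·1.000 + 10400·782.0) / (Q + 10400) = 31
→ Q = 10400·(782.0 − 31)/(31 − 1.000) = 260300 L/s.

260000 L/s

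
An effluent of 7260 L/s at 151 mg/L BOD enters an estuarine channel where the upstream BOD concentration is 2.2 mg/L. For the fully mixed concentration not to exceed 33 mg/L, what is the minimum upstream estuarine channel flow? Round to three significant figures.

Set C_mix = 33: (Q·2.200 + 7260·151.0) / (Q + 7260) = 33
→ Q = 7260·(151.0 − 33)/(33 − 2.200) = 27810 L/s.

27800 L/s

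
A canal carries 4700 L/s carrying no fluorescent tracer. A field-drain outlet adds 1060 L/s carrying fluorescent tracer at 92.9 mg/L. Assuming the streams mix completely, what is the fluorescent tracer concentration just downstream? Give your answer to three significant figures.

Conservation of mass: C = (4700·0 + 1060·92.90) / 5760 = 98470/5760 = 17.10 mg/L.

17.1 mg/L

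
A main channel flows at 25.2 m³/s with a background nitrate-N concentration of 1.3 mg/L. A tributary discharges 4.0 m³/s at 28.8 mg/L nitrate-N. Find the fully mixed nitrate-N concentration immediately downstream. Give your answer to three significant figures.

5.07 mg/L

Mass balance: C = (25.20·1.300 + 4.000·28.80) / 29.20 = 148.0/29.20 = 5.067 mg/L.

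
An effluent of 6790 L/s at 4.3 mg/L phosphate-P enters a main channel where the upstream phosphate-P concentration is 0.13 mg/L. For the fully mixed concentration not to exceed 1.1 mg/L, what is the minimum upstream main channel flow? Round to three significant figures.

Set C_mix = 1.1: (Q·0.1300 + 6790·4.300) / (Q + 6790) = 1.1
→ Q = 6790·(4.300 − 1.1)/(1.1 − 0.1300) = 22400 L/s.

22400 L/s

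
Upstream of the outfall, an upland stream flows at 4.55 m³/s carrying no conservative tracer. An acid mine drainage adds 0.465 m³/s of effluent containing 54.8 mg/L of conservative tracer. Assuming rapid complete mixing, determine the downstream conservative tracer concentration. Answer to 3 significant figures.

5.08 mg/L

Mass balance: C = (4.550·0 + 0.4650·54.80) / 5.015 = 25.48/5.015 = 5.081 mg/L.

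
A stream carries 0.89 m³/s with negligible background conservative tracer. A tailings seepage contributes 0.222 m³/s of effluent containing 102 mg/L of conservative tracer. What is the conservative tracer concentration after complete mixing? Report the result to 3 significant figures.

20.4 mg/L

Mass balance: C = (0.8900·0 + 0.2220·102.0) / 1.112 = 22.64/1.112 = 20.36 mg/L.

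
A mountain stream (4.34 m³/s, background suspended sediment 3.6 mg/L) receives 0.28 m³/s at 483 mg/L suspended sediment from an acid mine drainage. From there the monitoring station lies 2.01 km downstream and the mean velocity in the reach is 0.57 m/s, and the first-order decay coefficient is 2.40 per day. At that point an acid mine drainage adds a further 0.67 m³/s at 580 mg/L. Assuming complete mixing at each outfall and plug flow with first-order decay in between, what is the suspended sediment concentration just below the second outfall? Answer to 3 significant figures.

Flow-weighted average: C = (4.340·3.600 + 0.2800·483.0) / 4.620 = 150.9/4.620 = 32.65 mg/L; combined flow 4.620 m³/s.
Travel time t = 2.01·1000 / 0.57 = 3526 s = 0.9795 h.
Applying C = C₀e^(−kt): 32.65 × 0.9067 = 29.61 mg/L.
Second outfall: C = (4.620·29.61 + 0.6700·580.0)/5.290 = 99.32 mg/L.

99.3 mg/L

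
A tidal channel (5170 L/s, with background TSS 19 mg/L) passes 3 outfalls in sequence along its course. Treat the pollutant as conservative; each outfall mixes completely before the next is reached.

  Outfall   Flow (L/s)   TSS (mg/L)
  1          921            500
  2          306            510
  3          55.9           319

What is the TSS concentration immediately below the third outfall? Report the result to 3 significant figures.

After outfall 1: Q = 5170 + 921.0 = 6091 L/s; C = (5170·19.00 + 921.0·500.0)/6091 = 91.73 mg/L.
After outfall 2: Q = 6091 + 306.0 = 6397 L/s; C = (6091·91.73 + 306.0·510.0)/6397 = 111.7 mg/L.
After outfall 3: Q = 6397 + 55.90 = 6453 L/s; C = (6397·111.7 + 55.90·319.0)/6453 = 113.5 mg/L.

114 mg/L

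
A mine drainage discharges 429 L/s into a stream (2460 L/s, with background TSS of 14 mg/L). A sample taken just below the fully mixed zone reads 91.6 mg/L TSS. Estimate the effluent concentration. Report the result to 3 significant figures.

Mass balance: 2460·14.00 + 429.0·Cₑ = 2889·91.60
→ Cₑ = (2889·91.60 − 2460·14.00) / 429.0 = 536.6 mg/L.

537 mg/L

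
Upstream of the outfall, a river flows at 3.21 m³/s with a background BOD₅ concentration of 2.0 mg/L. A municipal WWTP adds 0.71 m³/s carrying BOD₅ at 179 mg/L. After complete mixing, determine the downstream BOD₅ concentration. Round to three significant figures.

Mass balance: C = (3.210·2.000 + 0.7100·179.0) / 3.920 = 133.5/3.920 = 34.06 mg/L.

34.1 mg/L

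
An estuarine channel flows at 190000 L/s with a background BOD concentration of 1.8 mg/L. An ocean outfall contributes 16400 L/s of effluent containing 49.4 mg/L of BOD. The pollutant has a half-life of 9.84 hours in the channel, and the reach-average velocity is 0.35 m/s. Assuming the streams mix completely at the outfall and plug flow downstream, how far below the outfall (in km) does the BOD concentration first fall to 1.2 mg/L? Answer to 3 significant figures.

Flow-weighted average: C = (190000·1.800 + 16400·49.40) / 206400 = 1152000/206400 = 5.582 mg/L.
Half-life 9.84 h → k = ln 2 / 9.84 = 0.07044 h⁻¹ = 1.691 d⁻¹.
Set 5.582·exp(−k·t) = 1.2 → t = ln(5.582/1.2)/k = 78560 s = 21.82 h.
Distance = v·t = 0.35·78560 = 27500 m = 27.50 km.

27.5 km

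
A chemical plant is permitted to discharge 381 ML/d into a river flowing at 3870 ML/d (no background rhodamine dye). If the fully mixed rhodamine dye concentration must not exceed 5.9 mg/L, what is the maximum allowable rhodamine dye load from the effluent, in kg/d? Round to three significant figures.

Mass balance at the limit: 3870·0 + 381.0·Cₑ = 4251·5.9 → Cₑ = 65.83 mg/L.
381.0 ML/d = 4.410 m³/s. Load = 4.410 m³/s × 65.83 g/m³ × 86 400 s/d = 25080 kg/d.

25100 kg/d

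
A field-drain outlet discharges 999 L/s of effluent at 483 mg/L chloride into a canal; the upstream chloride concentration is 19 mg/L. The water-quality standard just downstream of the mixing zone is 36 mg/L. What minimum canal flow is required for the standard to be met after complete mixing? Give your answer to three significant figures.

26300 L/s

Set C_mix = 36: (Q·19.00 + 999.0·483.0) / (Q + 999.0) = 36
→ Q = 999.0·(483.0 − 36)/(36 − 19.00) = 26270 L/s.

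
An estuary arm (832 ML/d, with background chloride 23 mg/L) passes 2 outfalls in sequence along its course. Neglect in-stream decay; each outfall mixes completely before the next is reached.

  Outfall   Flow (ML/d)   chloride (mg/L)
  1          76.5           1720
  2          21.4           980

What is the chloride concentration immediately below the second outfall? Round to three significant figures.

Below outfall 1: Q → 908.5 ML/d, C = (832.0·23.00 + 76.50·1720)/908.5 = 165.9 mg/L.
Below outfall 2: Q → 929.9 ML/d, C = (908.5·165.9 + 21.40·980.0)/929.9 = 184.6 mg/L.

185 mg/L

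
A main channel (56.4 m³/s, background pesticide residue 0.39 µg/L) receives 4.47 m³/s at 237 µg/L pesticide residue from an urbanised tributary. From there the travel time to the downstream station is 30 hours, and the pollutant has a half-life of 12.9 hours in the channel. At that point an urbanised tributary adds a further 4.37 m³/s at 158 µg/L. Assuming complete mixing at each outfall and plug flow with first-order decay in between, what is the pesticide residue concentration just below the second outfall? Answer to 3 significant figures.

13.9 µg/L

Mass balance: C = (56.40·0.3900 + 4.470·237.0) / 60.87 = 1081/60.87 = 17.77 µg/L; combined flow 60.87 m³/s.
Half-life 12.9 h → k = ln 2 / 12.9 = 0.05373 h⁻¹ = 1.290 d⁻¹.
First-order decay: C = 17.77·exp(−k·t) = 17.77·0.1995 = 3.544 µg/L.
Second outfall: C = (60.87·3.544 + 4.370·158.0)/65.24 = 13.89 µg/L.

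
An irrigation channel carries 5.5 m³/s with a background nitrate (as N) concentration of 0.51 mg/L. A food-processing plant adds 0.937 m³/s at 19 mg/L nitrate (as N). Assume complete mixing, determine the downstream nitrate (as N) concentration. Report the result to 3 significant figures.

3.20 mg/L

Conservation of mass: C = (5.500·0.5100 + 0.9370·19.00) / 6.437 = 20.61/6.437 = 3.201 mg/L.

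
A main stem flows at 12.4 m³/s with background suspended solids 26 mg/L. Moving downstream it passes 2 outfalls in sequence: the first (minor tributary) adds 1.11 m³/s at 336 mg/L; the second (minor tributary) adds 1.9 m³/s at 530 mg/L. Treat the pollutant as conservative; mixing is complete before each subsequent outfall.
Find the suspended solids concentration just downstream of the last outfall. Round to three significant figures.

Below outfall 1: Q → 13.51 m³/s, C = (12.40·26.00 + 1.110·336.0)/13.51 = 51.47 mg/L.
Below outfall 2: Q → 15.41 m³/s, C = (13.51·51.47 + 1.900·530.0)/15.41 = 110.5 mg/L.

110 mg/L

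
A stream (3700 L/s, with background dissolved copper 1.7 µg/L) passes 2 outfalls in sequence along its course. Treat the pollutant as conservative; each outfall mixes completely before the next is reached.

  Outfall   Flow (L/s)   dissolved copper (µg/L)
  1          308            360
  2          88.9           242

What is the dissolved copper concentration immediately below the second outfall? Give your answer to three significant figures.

33.9 µg/L

Outfall 1: combined Q = 4008 L/s; C = (3700·1.700 + 308.0·360.0)/4008 = 29.23 µg/L.
Outfall 2: combined Q = 4097 L/s; C = (4008·29.23 + 88.90·242.0)/4097 = 33.85 µg/L.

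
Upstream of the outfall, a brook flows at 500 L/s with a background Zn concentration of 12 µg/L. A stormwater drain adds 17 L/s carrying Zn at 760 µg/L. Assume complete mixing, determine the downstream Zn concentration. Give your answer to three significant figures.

After mixing, C = (500.0·12.00 + 17.00·760.0) / 517.0 = 18920/517.0 = 36.60 µg/L.

36.6 µg/L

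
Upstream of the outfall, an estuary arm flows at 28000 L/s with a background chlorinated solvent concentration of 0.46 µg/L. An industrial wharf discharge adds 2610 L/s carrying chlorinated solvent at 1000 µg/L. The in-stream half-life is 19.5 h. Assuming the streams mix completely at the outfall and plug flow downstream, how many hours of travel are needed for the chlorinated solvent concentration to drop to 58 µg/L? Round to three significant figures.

Flow-weighted average: C = (28000·0.4600 + 2610·1000) / 30610 = 2623000/30610 = 85.69 µg/L.
Half-life 19.5 h → k = ln 2 / 19.5 = 0.03555 h⁻¹ = 0.8531 d⁻¹.
85.69·exp(−k·t) = 58 → t = ln(85.69/58)/k = 39520 s = 10.98 h.

11.0 h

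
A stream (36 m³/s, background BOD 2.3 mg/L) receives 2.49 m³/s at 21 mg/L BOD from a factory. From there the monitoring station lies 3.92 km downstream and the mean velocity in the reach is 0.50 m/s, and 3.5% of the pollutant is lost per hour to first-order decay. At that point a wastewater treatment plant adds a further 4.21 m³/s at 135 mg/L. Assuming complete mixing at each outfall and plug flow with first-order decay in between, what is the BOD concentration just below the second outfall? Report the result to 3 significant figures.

Flow-weighted average: C = (36.00·2.300 + 2.490·21.00) / 38.49 = 135.1/38.49 = 3.510 mg/L; combined flow 38.49 m³/s.
Travel time t = 3.92·1000 / 0.50 = 7840 s = 2.178 h.
3.5%/h lost → k = −ln(1 − 0.035) = 0.03563 h⁻¹.
Decay over the reach: 3.510·exp(−kt) = 3.510·0.9253 = 3.248 mg/L.
Second outfall: C = (38.49·3.248 + 4.210·135.0)/42.70 = 16.24 mg/L.

16.2 mg/L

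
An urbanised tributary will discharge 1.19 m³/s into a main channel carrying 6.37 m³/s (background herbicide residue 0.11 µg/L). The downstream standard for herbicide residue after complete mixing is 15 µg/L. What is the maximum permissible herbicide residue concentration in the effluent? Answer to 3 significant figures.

At the limit, (Qr·Cr + Qe·Cₑ)/(Qr + Qe) = 15:
Cₑ = (7.560·15 − 6.370·0.1100) / 1.190 = 94.71 µg/L.

94.7 µg/L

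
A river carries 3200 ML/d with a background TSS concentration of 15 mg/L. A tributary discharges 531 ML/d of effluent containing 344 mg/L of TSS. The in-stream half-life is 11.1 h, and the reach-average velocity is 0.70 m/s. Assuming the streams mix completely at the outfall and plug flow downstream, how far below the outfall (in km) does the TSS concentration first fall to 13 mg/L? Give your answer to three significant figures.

62.9 km

After mixing, C = (3200·15.00 + 531.0·344.0) / 3731 = 230700/3731 = 61.82 mg/L.
Half-life 11.1 h → k = ln 2 / 11.1 = 0.06245 h⁻¹ = 1.499 d⁻¹.
Set 61.82·exp(−k·t) = 13 → t = ln(61.82/13)/k = 89900 s = 24.97 h.
Distance = v·t = 0.70·89900 = 62930 m = 62.93 km.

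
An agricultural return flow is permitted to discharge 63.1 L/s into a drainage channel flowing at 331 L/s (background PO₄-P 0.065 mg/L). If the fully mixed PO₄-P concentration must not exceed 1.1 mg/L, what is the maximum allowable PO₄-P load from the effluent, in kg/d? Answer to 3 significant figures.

Mass balance at the limit: 331.0·0.06500 + 63.10·Cₑ = 394.1·1.1 → Cₑ = 6.529 mg/L.
63.10 L/s = 0.06310 m³/s. Load = 0.06310 m³/s × 6.529 g/m³ × 86 400 s/d = 35.60 kg/d.

35.6 kg/d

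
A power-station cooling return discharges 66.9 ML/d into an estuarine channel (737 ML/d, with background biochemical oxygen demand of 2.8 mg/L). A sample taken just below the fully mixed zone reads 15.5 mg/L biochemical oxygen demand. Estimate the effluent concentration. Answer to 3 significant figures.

155 mg/L

Mass balance: 737.0·2.800 + 66.90·Cₑ = 803.9·15.50
→ Cₑ = (803.9·15.50 − 737.0·2.800) / 66.90 = 155.4 mg/L.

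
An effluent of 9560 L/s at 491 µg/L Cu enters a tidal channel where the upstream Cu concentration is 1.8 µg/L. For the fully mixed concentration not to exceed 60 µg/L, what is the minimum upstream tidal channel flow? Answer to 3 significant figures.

Set C_mix = 60: (Q·1.800 + 9560·491.0) / (Q + 9560) = 60
→ Q = 9560·(491.0 − 60)/(60 − 1.800) = 70800 L/s.

70800 L/s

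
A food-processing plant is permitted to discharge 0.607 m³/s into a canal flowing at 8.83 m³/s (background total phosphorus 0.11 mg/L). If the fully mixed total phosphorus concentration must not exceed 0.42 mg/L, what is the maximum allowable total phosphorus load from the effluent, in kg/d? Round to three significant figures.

Mass balance at the limit: 8.830·0.1100 + 0.6070·Cₑ = 9.437·0.42 → Cₑ = 4.930 mg/L.
Load = 0.6070 m³/s × 4.930 g/m³ × 86 400 s/d = 258.5 kg/d.

259 kg/d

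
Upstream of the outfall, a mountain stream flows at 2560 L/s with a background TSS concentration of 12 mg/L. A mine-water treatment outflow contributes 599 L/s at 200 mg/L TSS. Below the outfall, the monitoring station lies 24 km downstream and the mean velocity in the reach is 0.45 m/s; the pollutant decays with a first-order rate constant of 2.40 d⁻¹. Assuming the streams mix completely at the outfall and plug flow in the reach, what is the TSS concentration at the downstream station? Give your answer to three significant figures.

10.8 mg/L

Mixed concentration C = ΣQC/ΣQ = (2560·12.00 + 599.0·200.0) / 3159 = 150500/3159 = 47.65 mg/L.
Travel time t = 24·1000 / 0.45 = 53330 s = 14.81 h.
Applying C = C₀e^(−kt): 47.65 × 0.2273 = 10.83 mg/L.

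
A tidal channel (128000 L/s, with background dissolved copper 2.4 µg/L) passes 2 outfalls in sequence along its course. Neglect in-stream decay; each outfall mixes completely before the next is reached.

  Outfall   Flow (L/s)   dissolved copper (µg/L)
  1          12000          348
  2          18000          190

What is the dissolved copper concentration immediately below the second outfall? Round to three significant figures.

After outfall 1: Q = 128000 + 12000 = 140000 L/s; C = (128000·2.400 + 12000·348.0)/140000 = 32.02 µg/L.
After outfall 2: Q = 140000 + 18000 = 158000 L/s; C = (140000·32.02 + 18000·190.0)/158000 = 50.02 µg/L.

50.0 µg/L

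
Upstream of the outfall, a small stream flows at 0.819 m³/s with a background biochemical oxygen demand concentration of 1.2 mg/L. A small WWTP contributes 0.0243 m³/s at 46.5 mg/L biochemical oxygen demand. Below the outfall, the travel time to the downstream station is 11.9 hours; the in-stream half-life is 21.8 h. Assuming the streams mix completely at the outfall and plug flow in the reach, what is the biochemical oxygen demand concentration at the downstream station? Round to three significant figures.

1.72 mg/L

Flow-weighted average: C = (0.8190·1.200 + 0.02430·46.50) / 0.8433 = 2.113/0.8433 = 2.505 mg/L.
Half-life 21.8 h → k = ln 2 / 21.8 = 0.03180 h⁻¹ = 0.7631 d⁻¹.
Applying C = C₀e^(−kt): 2.505 × 0.6850 = 1.716 mg/L.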